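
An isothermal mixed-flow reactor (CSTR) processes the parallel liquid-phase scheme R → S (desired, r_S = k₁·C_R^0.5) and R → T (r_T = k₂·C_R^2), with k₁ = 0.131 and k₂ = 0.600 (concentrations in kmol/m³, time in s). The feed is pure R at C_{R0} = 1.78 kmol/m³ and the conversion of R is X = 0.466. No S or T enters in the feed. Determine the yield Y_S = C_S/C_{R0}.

0.0889

Exit C_R = C_{R0}(1−X) = 1.78×0.534 = 0.9505 kmol/m³.
Rates in a CSTR are evaluated at the outlet concentration: r_S = 0.131×0.9505^0.5 = 0.1277, r_T = 0.600×0.9505^2 = 0.5421.
Fraction of consumed R going to S: r_S/(r_S+r_T) = 0.1907.
C_S = 0.1907·C_{R0}·X = 0.1907×1.78×0.466 = 0.158 kmol/m³; Y_S = C_S/C_{R0} = 0.0889.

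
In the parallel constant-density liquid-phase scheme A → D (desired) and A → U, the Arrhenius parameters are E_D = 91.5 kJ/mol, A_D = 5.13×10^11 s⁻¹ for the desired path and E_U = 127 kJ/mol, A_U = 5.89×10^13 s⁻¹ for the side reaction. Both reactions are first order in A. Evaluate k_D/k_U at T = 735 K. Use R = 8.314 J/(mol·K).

With equal orders, S_{D/U} = k_D/k_U = (A_D/A_U)·exp[(E_U−E_D)/(RT)].
(E_U−E_D)/(RT) = (127−91.5)×10³/(8.314×735) = 35500/6111 = 5.809.
k_D/k_U = (5.13×10^11/5.89×10^13)·exp(5.809) = 0.008710 × 333.4 = 2.90.
Since E_D < E_U, lowering the temperature improves selectivity toward D.

2.90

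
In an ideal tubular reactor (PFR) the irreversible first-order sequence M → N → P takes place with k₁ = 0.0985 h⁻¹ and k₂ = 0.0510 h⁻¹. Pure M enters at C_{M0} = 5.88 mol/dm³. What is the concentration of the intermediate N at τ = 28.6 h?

2.11 mol/dm³

Solving the coupled first-order balances gives C_N(τ) = [k₁/(k₂−k₁)]·C_{M0}·(e^(−k₁τ) − e^(−k₂τ)).
e^(−k₁τ) = e^(−0.0985×28.6) = e^(−2.817) = 0.05978; e^(−k₂τ) = e^(−1.459) = 0.2326.
C_N = 0.0985×5.88/(0.0510−0.0985) × (0.05978−0.2326) = (-12.19)×(-0.1728) = 2.107 mol/dm³.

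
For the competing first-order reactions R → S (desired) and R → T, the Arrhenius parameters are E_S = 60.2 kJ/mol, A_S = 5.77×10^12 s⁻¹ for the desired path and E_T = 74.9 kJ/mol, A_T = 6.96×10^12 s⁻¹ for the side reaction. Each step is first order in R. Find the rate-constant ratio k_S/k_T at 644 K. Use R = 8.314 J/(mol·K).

With equal orders, S_{S/T} = k_S/k_T = (A_S/A_T)·exp[(E_T−E_S)/(RT)].
(E_T−E_S)/(RT) = (74.9−60.2)×10³/(8.314×644) = 14700/5354 = 2.745.
k_S/k_T = (5.77×10^12/6.96×10^12)·exp(2.745) = 0.8290 × 15.57 = 12.9.

12.9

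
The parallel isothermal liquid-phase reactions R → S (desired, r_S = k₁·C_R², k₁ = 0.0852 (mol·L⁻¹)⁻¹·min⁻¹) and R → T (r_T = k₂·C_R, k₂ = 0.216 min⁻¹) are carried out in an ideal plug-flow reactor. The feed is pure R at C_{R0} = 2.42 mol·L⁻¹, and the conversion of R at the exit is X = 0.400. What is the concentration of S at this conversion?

0.417 mol·L⁻¹

C_R = C_{R0}(1−X) = 1.452 mol·L⁻¹.
Along a PFR/batch, dC_T/dC_R = −r_T/(r_S+r_T) = −k₂/(k₂+k₁·C_R).
Integrating from C_{R0} to C_R: C_T = (0.216/0.0852)·ln[(0.216+0.0852·2.42)/(0.216+0.0852·1.45)] = 2.535·ln(0.4222/0.3397) = 0.5510 mol·L⁻¹.
Then C_S = (C_{R0}−C_R) − C_T = 0.9680 − 0.5510 = 0.4170 mol·L⁻¹.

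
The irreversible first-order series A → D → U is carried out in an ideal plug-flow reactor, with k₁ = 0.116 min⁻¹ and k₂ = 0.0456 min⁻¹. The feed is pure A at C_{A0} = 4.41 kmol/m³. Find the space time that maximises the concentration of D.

The intermediate peaks when r₁ = r₂, i.e. k₁e^(−k₁τ) = k₂e^(−k₂τ), giving τ_opt = ln(k₂/k₁)/(k₂−k₁).
= ln(0.0456/0.116)/(0.0456−0.116) = ln(0.3931)/-0.07040 = -0.9337/-0.07040 = 13.3 min.

13.3 min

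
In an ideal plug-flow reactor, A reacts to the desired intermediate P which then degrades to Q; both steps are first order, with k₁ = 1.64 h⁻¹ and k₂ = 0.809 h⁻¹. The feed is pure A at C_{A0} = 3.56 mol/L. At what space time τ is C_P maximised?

Setting dC_P/dτ = 0 gives τ_opt = ln(k₂/k₁)/(k₂−k₁).
= ln(0.809/1.64)/(0.809−1.64) = ln(0.4933)/-0.8310 = -0.7067/-0.8310 = 0.850 h.

0.850 h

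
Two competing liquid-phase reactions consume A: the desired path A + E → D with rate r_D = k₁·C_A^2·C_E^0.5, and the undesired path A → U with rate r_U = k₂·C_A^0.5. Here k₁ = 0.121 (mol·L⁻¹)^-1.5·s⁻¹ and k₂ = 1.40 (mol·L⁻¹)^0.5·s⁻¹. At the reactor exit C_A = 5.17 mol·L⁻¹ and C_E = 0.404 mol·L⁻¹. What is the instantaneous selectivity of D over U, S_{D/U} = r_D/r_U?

S_{D/U} = r_D/r_U = (k₁·C_A^2·C_E^0.5)/(k₂·C_A^0.5) = (k₁/k₂)·C_A^1.5·C_E^0.5.
= (0.121×5.170^2×0.4040^0.5) / (1.40×5.170^0.5) = 2.056/3.183 = 0.646.
Since the desired path is higher order in A, keeping C_A high (PFR or concentrated feed) favours D.

0.646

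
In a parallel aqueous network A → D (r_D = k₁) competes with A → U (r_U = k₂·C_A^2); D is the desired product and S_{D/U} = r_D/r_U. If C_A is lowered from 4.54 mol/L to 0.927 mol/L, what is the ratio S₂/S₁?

S_{D/U} = (k₁/k₂)·C_A^-2, so S₂/S₁ = (C_{A,2}/C_{A,1})^-2.
= (0.927/4.54)^(-2) = (0.2042)^(-2) = 24.0.
Selectivity toward D rises as C_A falls — low-concentration operation is favoured.

24.0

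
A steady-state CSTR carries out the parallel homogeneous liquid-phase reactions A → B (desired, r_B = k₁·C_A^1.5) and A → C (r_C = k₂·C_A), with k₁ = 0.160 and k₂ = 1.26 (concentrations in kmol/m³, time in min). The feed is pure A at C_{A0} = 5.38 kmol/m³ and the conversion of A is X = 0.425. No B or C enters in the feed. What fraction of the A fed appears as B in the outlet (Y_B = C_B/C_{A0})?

0.0776

Exit C_A = C_{A0}(1−X) = 5.38×0.575 = 3.093 kmol/m³.
In a CSTR the entire volume is at exit conditions, so r_B = 0.160×3.093^1.5 = 0.8706 and r_C = 1.26×3.093 = 3.898.
Fraction of consumed A going to B: r_B/(r_B+r_C) = 0.1826.
C_B = 0.1826·C_{A0}·X = 0.1826×5.38×0.425 = 0.417 kmol/m³; Y_B = C_B/C_{A0} = 0.0776.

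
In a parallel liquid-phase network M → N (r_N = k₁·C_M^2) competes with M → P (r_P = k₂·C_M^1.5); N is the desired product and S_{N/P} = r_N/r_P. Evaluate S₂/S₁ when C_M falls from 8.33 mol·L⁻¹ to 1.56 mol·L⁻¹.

S_{N/P} = (k₁/k₂)·C_M^0.5, so S₂/S₁ = (C_{M,2}/C_{M,1})^0.5.
= (1.56/8.33)^0.5 = (0.1873)^0.5 = 0.433.
Selectivity toward N falls as C_M falls — high-concentration operation is favoured.

0.433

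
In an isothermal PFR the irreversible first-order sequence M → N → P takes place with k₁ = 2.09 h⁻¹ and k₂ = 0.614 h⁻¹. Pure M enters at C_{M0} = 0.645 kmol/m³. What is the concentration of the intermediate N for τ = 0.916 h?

0.386 kmol/m³

For first-order series with pure M initially, C_N(τ) = k₁C_{M0}/(k₂−k₁)·(e^(−k₁τ) − e^(−k₂τ)).
e^(−k₁τ) = e^(−2.09×0.916) = e^(−1.914) = 0.1474; e^(−k₂τ) = e^(−0.5624) = 0.5698.
C_N = 2.09×0.645/(0.614−2.09) × (0.1474−0.5698) = (-0.9133)×(-0.4224) = 0.3858 kmol/m³.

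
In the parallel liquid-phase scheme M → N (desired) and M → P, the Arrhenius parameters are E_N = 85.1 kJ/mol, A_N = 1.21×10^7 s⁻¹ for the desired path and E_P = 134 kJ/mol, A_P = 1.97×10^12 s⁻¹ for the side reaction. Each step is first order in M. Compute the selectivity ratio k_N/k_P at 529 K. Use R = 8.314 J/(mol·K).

0.414

With equal orders, S_{N/P} = k_N/k_P = (A_N/A_P)·exp[(E_P−E_N)/(RT)].
(E_P−E_N)/(RT) = (134−85.1)×10³/(8.314×529) = 48900/4398 = 11.12.
k_N/k_P = (1.21×10^7/1.97×10^12)·exp(11.12) = 6.142×10^-6 × 67401 = 0.414.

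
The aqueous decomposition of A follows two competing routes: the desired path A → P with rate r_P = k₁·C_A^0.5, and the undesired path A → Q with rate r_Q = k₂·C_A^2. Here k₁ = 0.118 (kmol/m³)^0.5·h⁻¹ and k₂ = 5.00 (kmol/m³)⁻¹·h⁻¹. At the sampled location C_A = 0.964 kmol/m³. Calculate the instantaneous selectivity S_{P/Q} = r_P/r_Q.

0.0249

S_{P/Q} = r_P/r_Q = (k₁·C_A^0.5)/(k₂·C_A^2) = (k₁/k₂)·C_A^-1.5.
= (0.118×0.9640^0.5) / (5.00×0.9640^2) = 0.1159/4.646 = 0.0249.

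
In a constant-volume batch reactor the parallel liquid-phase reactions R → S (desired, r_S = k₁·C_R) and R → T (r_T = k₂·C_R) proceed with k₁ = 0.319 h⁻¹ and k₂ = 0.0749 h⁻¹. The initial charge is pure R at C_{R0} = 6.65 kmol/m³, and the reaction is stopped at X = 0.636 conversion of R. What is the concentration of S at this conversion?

3.43 kmol/m³

C_R = C_{R0}(1−X) = 2.421 kmol/m³.
Both paths are first order in R, so the instantaneous fraction to S is constant: dC_S/d(−C_R) = k₁/(k₁+k₂) = 0.8099.
C_S = 0.8099·(C_{R0}−C_R) = 0.8099×4.229 = 3.43 kmol/m³.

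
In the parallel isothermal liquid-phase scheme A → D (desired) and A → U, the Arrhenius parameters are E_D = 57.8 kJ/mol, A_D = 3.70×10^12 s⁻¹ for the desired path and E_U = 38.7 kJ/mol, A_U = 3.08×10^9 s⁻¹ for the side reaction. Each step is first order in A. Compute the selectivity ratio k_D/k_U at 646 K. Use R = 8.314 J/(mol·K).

Since both paths have the same order in A, the concentration cancels and S_{D/U} = k_D/k_U = (A_D/A_U)·exp[(E_U−E_D)/(RT)].
(E_U−E_D)/(RT) = (38.7−57.8)×10³/(8.314×646) = -19100/5371 = -3.556.
k_D/k_U = (3.70×10^12/3.08×10^9)·exp(-3.556) = 1201 × 0.02855 = 34.3.
Since E_D > E_U, raising the temperature improves selectivity toward D.

34.3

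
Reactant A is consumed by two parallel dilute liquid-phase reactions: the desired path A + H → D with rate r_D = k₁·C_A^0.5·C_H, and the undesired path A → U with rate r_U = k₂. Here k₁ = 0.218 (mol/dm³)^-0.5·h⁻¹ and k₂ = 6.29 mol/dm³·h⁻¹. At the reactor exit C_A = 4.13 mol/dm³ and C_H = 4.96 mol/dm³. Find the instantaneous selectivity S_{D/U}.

0.349

S_{D/U} = r_D/r_U = (k₁·C_A^0.5·C_H)/(k₂) = (k₁/k₂)·C_A^0.5·C_H.
= (0.218×4.130^0.5×4.960) / (6.29) = 2.197/6.290 = 0.349.
Since the desired path is higher order in A, keeping C_A high (PFR or concentrated feed) favours D.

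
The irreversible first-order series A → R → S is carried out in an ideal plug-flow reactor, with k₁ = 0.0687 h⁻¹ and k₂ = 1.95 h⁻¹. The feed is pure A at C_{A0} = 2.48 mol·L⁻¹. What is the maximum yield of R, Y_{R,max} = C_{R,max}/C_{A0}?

0.0312

At the optimum, C_{R,max}/C_{A0} = (k₁/k₂)^[k₂/(k₂−k₁)].
= (0.0687/1.95)^(1.95/(1.95−0.0687)) = (0.03523)^(1.037) = 0.03118.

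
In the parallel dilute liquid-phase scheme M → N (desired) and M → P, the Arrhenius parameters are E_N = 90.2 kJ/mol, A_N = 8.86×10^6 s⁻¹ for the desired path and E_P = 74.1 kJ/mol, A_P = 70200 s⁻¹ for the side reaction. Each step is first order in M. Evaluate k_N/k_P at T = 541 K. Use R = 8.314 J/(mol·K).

3.52

k_N/k_P = (A_N/A_P)·exp[−(E_N−E_P)/(RT)] = (A_N/A_P)·exp[(E_P−E_N)/(RT)].
(E_P−E_N)/(RT) = (74.1−90.2)×10³/(8.314×541) = -16100/4498 = -3.579.
k_N/k_P = (8.86×10^6/70200)·exp(-3.579) = 126.2 × 0.02789 = 3.52.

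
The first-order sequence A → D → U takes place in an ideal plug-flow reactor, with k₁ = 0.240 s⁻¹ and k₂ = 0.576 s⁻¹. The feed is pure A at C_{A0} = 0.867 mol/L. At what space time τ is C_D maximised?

For first-order series the maximum of C_D occurs at τ_opt = ln(k₂/k₁)/(k₂−k₁).
= ln(0.576/0.240)/(0.576−0.240) = ln(2.400)/0.3360 = 0.8755/0.3360 = 2.61 s.

2.61 s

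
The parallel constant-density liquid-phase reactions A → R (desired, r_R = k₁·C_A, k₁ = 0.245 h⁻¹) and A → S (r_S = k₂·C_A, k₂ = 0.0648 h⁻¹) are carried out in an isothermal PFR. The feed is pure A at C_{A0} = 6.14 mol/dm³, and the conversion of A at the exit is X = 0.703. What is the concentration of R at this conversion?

3.41 mol/dm³

C_A = C_{A0}(1−X) = 1.824 mol/dm³.
Both paths are first order in A, so the instantaneous fraction to R is constant: dC_R/d(−C_A) = k₁/(k₁+k₂) = 0.7908.
C_R = 0.7908·(C_{A0}−C_A) = 0.7908×4.316 = 3.41 mol/dm³.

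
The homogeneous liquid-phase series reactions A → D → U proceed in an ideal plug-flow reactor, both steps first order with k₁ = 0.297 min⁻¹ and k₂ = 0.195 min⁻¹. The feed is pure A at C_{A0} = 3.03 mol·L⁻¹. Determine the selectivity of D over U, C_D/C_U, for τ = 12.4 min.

0.236

The intermediate concentration in a first-order A→B→C sequence is C_D = k₁C_{A0}(e^(−k₁τ) − e^(−k₂τ))/(k₂−k₁).
e^(−k₁τ) = e^(−0.297×12.4) = e^(−3.683) = 0.02515; e^(−k₂τ) = e^(−2.418) = 0.08910.
C_D = 0.297×3.03/(0.195−0.297) × (0.02515−0.08910) = (-8.823)×(-0.06395) = 0.5642 mol·L⁻¹.
C_A = C_{A0}e^(−k₁τ) = 0.07621 mol·L⁻¹, so C_U = C_{A0}−C_A−C_D = 2.390 mol·L⁻¹; C_D/C_U = 0.236.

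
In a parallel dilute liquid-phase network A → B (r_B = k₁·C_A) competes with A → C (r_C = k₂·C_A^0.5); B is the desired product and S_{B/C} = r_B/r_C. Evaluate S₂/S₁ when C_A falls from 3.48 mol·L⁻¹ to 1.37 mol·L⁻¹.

S_{B/C} = (k₁/k₂)·C_A^0.5, so S₂/S₁ = (C_{A,2}/C_{A,1})^0.5.
= (1.37/3.48)^0.5 = (0.3937)^0.5 = 0.627.
Selectivity toward B falls as C_A falls — high-concentration operation is favoured.

0.627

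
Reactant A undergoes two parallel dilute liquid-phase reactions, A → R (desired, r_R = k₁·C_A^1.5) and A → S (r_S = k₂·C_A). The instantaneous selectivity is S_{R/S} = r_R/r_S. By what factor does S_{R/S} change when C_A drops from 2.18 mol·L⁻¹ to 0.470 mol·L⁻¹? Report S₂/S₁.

S_{R/S} = (k₁/k₂)·C_A^0.5, so S₂/S₁ = (C_{A,2}/C_{A,1})^0.5.
= (0.470/2.18)^0.5 = (0.2156)^0.5 = 0.464.

0.464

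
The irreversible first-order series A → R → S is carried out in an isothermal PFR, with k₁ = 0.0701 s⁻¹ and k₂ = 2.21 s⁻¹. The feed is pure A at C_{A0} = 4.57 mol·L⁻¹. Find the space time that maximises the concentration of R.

1.61 s

The intermediate peaks when r₁ = r₂, i.e. k₁e^(−k₁τ) = k₂e^(−k₂τ), giving τ_opt = ln(k₂/k₁)/(k₂−k₁).
= ln(2.21/0.0701)/(2.21−0.0701) = ln(31.53)/2.140 = 3.451/2.140 = 1.61 s.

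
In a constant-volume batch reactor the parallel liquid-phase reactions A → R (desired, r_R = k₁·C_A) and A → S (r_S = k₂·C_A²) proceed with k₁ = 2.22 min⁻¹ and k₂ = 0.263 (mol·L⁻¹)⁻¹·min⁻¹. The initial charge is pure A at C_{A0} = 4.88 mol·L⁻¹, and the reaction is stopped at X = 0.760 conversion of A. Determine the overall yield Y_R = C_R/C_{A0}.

C_A = C_{A0}(1−X) = 1.171 mol·L⁻¹.
Along a PFR/batch, dC_R/dC_A = −r_R/(r_R+r_S) = −k₁/(k₁+k₂·C_A).
Integrating from C_{A0} to C_A: C_R = (2.22/0.263)·ln[(2.22+0.263·4.88)/(2.22+0.263·1.17)] = 8.441·ln(3.503/2.528) = 2.754 mol·L⁻¹.
Y_R = C_R/C_{A0} = 2.754/4.88 = 0.564.

0.564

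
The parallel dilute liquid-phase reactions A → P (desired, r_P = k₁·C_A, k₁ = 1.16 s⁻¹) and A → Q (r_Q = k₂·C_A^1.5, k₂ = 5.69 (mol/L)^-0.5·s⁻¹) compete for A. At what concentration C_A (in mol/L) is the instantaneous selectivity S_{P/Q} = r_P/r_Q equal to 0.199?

1.05 mol/L

S_{P/Q} = (k₁/k₂)·C_A^-0.5 ⇒ C_A = (S·k₂/k₁)^(-2).
= (0.199×5.69/1.16)^(-2) = (0.9761)^(-2) = 1.05 mol/L.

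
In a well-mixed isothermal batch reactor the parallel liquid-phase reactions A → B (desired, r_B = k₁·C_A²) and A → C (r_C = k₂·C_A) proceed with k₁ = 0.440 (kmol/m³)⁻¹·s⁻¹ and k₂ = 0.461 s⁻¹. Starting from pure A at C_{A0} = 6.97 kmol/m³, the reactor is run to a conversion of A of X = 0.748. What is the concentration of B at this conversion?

4.11 kmol/m³

C_A = C_{A0}(1−X) = 1.756 kmol/m³.
Along a PFR/batch, dC_C/dC_A = −r_C/(r_B+r_C) = −k₂/(k₂+k₁·C_A).
Integrating from C_{A0} to C_A: C_C = (0.461/0.440)·ln[(0.461+0.440·6.97)/(0.461+0.440·1.76)] = 1.048·ln(3.528/1.234) = 1.101 kmol/m³.
Then C_B = (C_{A0}−C_A) − C_C = 5.214 − 1.101 = 4.113 kmol/m³.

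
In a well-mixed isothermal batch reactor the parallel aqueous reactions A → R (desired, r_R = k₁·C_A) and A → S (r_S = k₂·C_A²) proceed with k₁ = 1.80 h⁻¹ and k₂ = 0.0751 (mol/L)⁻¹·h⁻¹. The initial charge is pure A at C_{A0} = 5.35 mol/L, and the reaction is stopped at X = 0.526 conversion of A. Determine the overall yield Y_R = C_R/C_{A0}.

C_A = C_{A0}(1−X) = 2.536 mol/L.
Along a PFR/batch, dC_R/dC_A = −r_R/(r_R+r_S) = −k₁/(k₁+k₂·C_A).
Integrating from C_{A0} to C_A: C_R = (1.80/0.0751)·ln[(1.80+0.0751·5.35)/(1.80+0.0751·2.54)] = 23.97·ln(2.202/1.990) = 2.419 mol/L.
Y_R = C_R/C_{A0} = 2.419/5.35 = 0.452.

0.452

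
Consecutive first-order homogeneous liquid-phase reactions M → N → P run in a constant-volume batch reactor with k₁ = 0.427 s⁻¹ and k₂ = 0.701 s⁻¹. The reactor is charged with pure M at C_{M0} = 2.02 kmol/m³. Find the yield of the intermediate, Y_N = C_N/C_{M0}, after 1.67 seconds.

0.280

Solving the coupled first-order balances gives C_N(t) = [k₁/(k₂−k₁)]·C_{M0}·(e^(−k₁t) − e^(−k₂t)).
e^(−k₁t) = e^(−0.427×1.67) = e^(−0.7131) = 0.4901; e^(−k₂t) = e^(−1.171) = 0.3102.
C_N = 0.427×2.02/(0.701−0.427) × (0.4901−0.3102) = 3.148×0.1800 = 0.5665 kmol/m³.
Y_N = C_N/C_{M0} = 0.5665/2.02 = 0.280.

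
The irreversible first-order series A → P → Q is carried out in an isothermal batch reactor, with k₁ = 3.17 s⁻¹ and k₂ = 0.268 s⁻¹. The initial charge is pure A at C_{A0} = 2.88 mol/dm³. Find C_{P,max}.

For a first-order series the maximum intermediate yield is C_{P,max}/C_{A0} = (k₁/k₂)^[k₂/(k₂−k₁)].
= (3.17/0.268)^(0.268/(0.268−3.17)) = (11.83)^(-0.09235) = 0.7960.
C_{P,max} = 0.7960×2.88 = 2.29 mol/dm³.

2.29 mol/dm³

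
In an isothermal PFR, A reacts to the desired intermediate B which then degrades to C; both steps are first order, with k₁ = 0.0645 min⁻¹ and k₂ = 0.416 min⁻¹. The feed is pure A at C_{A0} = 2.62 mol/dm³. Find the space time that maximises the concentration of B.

5.30 min

Setting dC_B/dτ = 0 gives τ_opt = ln(k₂/k₁)/(k₂−k₁).
= ln(0.416/0.0645)/(0.416−0.0645) = ln(6.450)/0.3515 = 1.864/0.3515 = 5.30 min.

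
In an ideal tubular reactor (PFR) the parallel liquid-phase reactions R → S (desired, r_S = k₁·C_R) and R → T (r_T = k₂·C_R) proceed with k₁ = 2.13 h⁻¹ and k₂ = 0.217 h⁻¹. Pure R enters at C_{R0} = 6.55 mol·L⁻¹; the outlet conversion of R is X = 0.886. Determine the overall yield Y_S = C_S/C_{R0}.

C_R = C_{R0}(1−X) = 0.7467 mol·L⁻¹.
Both paths are first order in R, so the instantaneous fraction to S is constant: dC_S/d(−C_R) = k₁/(k₁+k₂) = 0.9075.
C_S = 0.9075·(C_{R0}−C_R) = 0.9075×5.803 = 5.27 mol·L⁻¹.
Y_S = C_S/C_{R0} = 5.267/6.55 = 0.804.

0.804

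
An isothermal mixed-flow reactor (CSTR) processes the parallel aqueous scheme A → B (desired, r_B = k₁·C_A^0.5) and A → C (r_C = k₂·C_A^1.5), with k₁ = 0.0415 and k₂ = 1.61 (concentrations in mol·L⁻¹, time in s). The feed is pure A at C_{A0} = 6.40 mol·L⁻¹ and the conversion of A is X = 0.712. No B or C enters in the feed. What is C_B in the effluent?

0.0628 mol·L⁻¹

Exit C_A = C_{A0}(1−X) = 6.40×0.288 = 1.843 mol·L⁻¹.
A CSTR operates uniformly at the exit composition, giving r_B = 0.05634 and r_C = 4.029 (each k·C_A^n at C_A = 1.843).
Fraction of consumed A going to B: r_B/(r_B+r_C) = 0.01379.
C_B = 0.01379·C_{A0}·X = 0.01379×6.40×0.712 = 0.0628 mol·L⁻¹.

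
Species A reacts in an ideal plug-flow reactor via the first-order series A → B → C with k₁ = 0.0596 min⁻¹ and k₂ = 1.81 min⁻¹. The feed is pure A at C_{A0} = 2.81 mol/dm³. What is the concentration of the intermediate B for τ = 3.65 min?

The intermediate concentration in a first-order A→B→C sequence is C_B = k₁C_{A0}(e^(−k₁τ) − e^(−k₂τ))/(k₂−k₁).
e^(−k₁τ) = e^(−0.0596×3.65) = e^(−0.2175) = 0.8045; e^(−k₂τ) = e^(−6.606) = 0.001352.
C_B = 0.0596×2.81/(1.81−0.0596) × (0.8045−0.001352) = 0.09568×0.8031 = 0.07684 mol/dm³.

0.0768 mol/dm³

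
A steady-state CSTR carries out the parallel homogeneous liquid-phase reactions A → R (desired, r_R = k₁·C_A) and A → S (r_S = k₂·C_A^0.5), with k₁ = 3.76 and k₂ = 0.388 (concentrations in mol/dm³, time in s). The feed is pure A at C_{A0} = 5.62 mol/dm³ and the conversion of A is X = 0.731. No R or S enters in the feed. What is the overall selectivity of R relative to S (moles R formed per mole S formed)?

11.9

Exit C_A = C_{A0}(1−X) = 5.62×0.269 = 1.512 mol/dm³.
A CSTR operates uniformly at the exit composition, giving r_R = 5.684 and r_S = 0.4771 (each k·C_A^n at C_A = 1.512).
Overall selectivity = C_R/C_S = r_Rτ/(r_Sτ) = r_R/r_S = 11.9.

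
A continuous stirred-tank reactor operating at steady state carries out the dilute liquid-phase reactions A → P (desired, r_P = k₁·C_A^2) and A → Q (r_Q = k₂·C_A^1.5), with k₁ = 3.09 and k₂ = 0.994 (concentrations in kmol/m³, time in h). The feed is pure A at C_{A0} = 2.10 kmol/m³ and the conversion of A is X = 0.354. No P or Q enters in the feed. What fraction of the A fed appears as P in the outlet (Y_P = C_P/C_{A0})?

0.277

Exit C_A = C_{A0}(1−X) = 2.10×0.646 = 1.357 kmol/m³.
A CSTR operates uniformly at the exit composition, giving r_P = 5.687 and r_Q = 1.571 (each k·C_A^n at C_A = 1.357).
Fraction of consumed A going to P: r_P/(r_P+r_Q) = 0.7836.
C_P = 0.7836·C_{A0}·X = 0.7836×2.10×0.354 = 0.583 kmol/m³; Y_P = C_P/C_{A0} = 0.277.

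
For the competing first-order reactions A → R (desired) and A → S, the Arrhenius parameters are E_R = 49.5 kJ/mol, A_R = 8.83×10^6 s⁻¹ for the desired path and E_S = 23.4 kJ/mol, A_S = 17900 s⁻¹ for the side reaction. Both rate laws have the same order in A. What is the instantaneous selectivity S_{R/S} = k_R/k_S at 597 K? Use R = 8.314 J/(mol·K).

2.57

Since both paths have the same order in A, the concentration cancels and S_{R/S} = k_R/k_S = (A_R/A_S)·exp[(E_S−E_R)/(RT)].
(E_S−E_R)/(RT) = (23.4−49.5)×10³/(8.314×597) = -26100/4963 = -5.258.
k_R/k_S = (8.83×10^6/17900)·exp(-5.258) = 493.3 × 0.005203 = 2.57.
Since E_R > E_S, raising the temperature improves selectivity toward R.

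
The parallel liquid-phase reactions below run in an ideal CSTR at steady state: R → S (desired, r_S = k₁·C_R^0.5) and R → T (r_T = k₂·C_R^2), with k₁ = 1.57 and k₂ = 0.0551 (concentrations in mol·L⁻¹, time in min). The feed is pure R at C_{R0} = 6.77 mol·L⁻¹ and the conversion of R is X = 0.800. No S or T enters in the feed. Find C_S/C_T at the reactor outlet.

18.1

Exit C_R = C_{R0}(1−X) = 6.77×0.200 = 1.354 mol·L⁻¹.
Rates in a CSTR are evaluated at the outlet concentration: r_S = 1.57×1.354^0.5 = 1.827, r_T = 0.0551×1.354^2 = 0.1010.
Overall selectivity = C_S/C_T = r_Sτ/(r_Tτ) = r_S/r_T = 18.1.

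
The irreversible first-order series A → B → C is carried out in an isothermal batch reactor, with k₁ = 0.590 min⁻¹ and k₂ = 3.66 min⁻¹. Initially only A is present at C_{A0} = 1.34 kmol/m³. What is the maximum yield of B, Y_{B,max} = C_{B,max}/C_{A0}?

For a first-order series the maximum intermediate yield is C_{B,max}/C_{A0} = (k₁/k₂)^[k₂/(k₂−k₁)].
= (0.590/3.66)^(3.66/(3.66−0.590)) = (0.1612)^(1.192) = 0.1135.

0.114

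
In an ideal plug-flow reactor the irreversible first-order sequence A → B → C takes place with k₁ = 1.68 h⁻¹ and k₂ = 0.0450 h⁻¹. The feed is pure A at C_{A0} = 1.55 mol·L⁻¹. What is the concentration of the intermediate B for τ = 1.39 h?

Solving the coupled first-order balances gives C_B(τ) = [k₁/(k₂−k₁)]·C_{A0}·(e^(−k₁τ) − e^(−k₂τ)).
e^(−k₁τ) = e^(−1.68×1.39) = e^(−2.335) = 0.09679; e^(−k₂τ) = e^(−0.06255) = 0.9394.
C_B = 1.68×1.55/(0.0450−1.68) × (0.09679−0.9394) = (-1.593)×(-0.8426) = 1.342 mol·L⁻¹.

1.34 mol·L⁻¹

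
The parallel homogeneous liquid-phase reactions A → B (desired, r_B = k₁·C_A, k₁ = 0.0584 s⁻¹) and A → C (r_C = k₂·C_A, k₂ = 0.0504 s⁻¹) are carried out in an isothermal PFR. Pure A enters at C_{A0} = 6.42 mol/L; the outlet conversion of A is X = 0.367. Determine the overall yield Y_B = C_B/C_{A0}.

0.197

C_A = C_{A0}(1−X) = 4.064 mol/L.
Both paths are first order in A, so the instantaneous fraction to B is constant: dC_B/d(−C_A) = k₁/(k₁+k₂) = 0.5368.
C_B = 0.5368·(C_{A0}−C_A) = 0.5368×2.356 = 1.26 mol/L.
Y_B = C_B/C_{A0} = 1.265/6.42 = 0.197.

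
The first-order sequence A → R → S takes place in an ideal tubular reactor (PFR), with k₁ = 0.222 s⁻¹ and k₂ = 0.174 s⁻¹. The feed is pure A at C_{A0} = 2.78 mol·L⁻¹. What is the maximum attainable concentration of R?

1.15 mol·L⁻¹

For a first-order series the maximum intermediate yield is C_{R,max}/C_{A0} = (k₁/k₂)^[k₂/(k₂−k₁)].
= (0.222/0.174)^(0.174/(0.174−0.222)) = (1.276)^(-3.625) = 0.4135.
C_{R,max} = 0.4135×2.78 = 1.15 mol·L⁻¹.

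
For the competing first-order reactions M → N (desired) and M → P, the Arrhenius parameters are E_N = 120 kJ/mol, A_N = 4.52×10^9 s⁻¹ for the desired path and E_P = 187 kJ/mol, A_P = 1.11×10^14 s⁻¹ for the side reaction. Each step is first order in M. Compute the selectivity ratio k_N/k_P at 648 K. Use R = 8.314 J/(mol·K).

Since both paths have the same order in M, the concentration cancels and S_{N/P} = k_N/k_P = (A_N/A_P)·exp[(E_P−E_N)/(RT)].
(E_P−E_N)/(RT) = (187−120)×10³/(8.314×648) = 67000/5387 = 12.44.
k_N/k_P = (4.52×10^9/1.11×10^14)·exp(12.44) = 4.072×10^-5 × 2.518×10^5 = 10.3.
Since E_N < E_P, lowering the temperature improves selectivity toward N.

10.3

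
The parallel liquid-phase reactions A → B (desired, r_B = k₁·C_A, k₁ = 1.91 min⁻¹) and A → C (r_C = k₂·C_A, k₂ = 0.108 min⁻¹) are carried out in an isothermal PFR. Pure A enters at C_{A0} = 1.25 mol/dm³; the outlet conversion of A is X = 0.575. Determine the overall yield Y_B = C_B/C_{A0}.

0.544

C_A = C_{A0}(1−X) = 0.5312 mol/dm³.
Both paths are first order in A, so the instantaneous fraction to B is constant: dC_B/d(−C_A) = k₁/(k₁+k₂) = 0.9465.
C_B = 0.9465·(C_{A0}−C_A) = 0.9465×0.7188 = 0.680 mol/dm³.
Y_B = C_B/C_{A0} = 0.6803/1.25 = 0.544.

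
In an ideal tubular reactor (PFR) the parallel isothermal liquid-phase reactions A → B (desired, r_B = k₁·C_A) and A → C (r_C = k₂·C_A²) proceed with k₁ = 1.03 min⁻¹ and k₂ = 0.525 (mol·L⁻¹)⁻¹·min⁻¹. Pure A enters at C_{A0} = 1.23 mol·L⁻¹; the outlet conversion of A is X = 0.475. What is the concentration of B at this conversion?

C_A = C_{A0}(1−X) = 0.6458 mol·L⁻¹.
Along a PFR/batch, dC_B/dC_A = −r_B/(r_B+r_C) = −k₁/(k₁+k₂·C_A).
Integrating from C_{A0} to C_A: C_B = (1.03/0.525)·ln[(1.03+0.525·1.23)/(1.03+0.525·0.646)] = 1.962·ln(1.676/1.369) = 0.3966 mol·L⁻¹.

0.397 mol·L⁻¹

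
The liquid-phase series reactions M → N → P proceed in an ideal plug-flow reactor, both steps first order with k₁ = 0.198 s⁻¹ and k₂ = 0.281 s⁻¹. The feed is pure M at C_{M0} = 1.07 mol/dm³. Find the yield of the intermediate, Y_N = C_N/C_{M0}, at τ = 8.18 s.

0.233

For first-order series with pure M initially, C_N(τ) = k₁C_{M0}/(k₂−k₁)·(e^(−k₁τ) − e^(−k₂τ)).
e^(−k₁τ) = e^(−0.198×8.18) = e^(−1.620) = 0.1980; e^(−k₂τ) = e^(−2.299) = 0.1004.
C_N = 0.198×1.07/(0.281−0.198) × (0.1980−0.1004) = 2.553×0.09757 = 0.2490 mol/dm³.
Y_N = C_N/C_{M0} = 0.2490/1.07 = 0.233.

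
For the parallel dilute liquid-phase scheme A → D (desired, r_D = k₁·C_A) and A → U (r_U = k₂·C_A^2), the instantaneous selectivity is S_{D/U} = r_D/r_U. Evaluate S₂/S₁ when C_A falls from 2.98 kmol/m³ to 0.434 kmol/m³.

S_{D/U} = (k₁/k₂)·C_A⁻¹, so S₂/S₁ = (C_{A,2}/C_{A,1})⁻¹.
= 2.98/0.434 = 6.87.
Selectivity toward D rises as C_A falls — low-concentration operation is favoured.

6.87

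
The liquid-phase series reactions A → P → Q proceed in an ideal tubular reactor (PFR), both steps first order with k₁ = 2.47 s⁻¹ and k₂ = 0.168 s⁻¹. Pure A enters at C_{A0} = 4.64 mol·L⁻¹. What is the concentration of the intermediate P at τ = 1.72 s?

3.66 mol·L⁻¹

The intermediate concentration in a first-order A→B→C sequence is C_P = k₁C_{A0}(e^(−k₁τ) − e^(−k₂τ))/(k₂−k₁).
e^(−k₁τ) = e^(−2.47×1.72) = e^(−4.248) = 0.01429; e^(−k₂τ) = e^(−0.2890) = 0.7490.
C_P = 2.47×4.64/(0.168−2.47) × (0.01429−0.7490) = (-4.979)×(-0.7348) = 3.658 mol·L⁻¹.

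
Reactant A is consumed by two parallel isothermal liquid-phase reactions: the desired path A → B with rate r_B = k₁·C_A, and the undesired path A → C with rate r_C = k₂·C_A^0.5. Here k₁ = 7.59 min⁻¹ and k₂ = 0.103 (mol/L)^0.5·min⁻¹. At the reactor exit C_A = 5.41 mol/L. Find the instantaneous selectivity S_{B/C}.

171

S_{B/C} = r_B/r_C = (k₁·C_A)/(k₂·C_A^0.5) = (k₁/k₂)·C_A^0.5.
= (7.59×5.410) / (0.103×5.410^0.5) = 41.06/0.2396 = 171.
Since the desired path is higher order in A, keeping C_A high (PFR or concentrated feed) favours B.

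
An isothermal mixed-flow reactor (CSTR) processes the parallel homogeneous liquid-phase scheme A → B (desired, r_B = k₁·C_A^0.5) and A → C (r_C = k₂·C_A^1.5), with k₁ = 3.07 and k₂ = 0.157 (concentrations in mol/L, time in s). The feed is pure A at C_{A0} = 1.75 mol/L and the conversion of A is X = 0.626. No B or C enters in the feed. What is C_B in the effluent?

Exit C_A = C_{A0}(1−X) = 1.75×0.374 = 0.6545 mol/L.
In a CSTR the entire volume is at exit conditions, so r_B = 3.07×0.6545^0.5 = 2.484 and r_C = 0.157×0.6545^1.5 = 0.08313.
Fraction of consumed A going to B: r_B/(r_B+r_C) = 0.9676.
C_B = 0.9676·C_{A0}·X = 0.9676×1.75×0.626 = 1.06 mol/L.

1.06 mol/L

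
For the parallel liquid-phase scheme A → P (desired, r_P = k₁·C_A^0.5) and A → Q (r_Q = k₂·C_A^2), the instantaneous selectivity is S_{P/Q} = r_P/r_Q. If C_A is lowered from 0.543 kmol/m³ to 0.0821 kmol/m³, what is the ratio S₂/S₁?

17.0

S_{P/Q} = (k₁/k₂)·C_A^-1.5, so S₂/S₁ = (C_{A,2}/C_{A,1})^-1.5.
= (0.0821/0.543)^(-1.5) = (0.1512)^(-1.5) = 17.0.
Selectivity toward P rises as C_A falls — low-concentration operation is favoured.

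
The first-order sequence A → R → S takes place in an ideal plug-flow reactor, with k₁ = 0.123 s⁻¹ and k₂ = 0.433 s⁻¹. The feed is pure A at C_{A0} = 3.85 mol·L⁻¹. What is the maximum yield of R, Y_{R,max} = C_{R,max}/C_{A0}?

At the optimum, C_{R,max}/C_{A0} = (k₁/k₂)^[k₂/(k₂−k₁)].
= (0.123/0.433)^(0.433/(0.433−0.123)) = (0.2841)^(1.397) = 0.1724.

0.172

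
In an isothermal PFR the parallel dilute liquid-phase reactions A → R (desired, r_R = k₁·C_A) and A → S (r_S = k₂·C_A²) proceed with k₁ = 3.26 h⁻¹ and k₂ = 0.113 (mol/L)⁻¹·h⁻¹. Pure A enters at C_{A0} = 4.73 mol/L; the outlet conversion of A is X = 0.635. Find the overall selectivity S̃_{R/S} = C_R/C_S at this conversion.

C_A = C_{A0}(1−X) = 1.726 mol/L.
Along a PFR/batch, dC_R/dC_A = −r_R/(r_R+r_S) = −k₁/(k₁+k₂·C_A).
Integrating from C_{A0} to C_A: C_R = (3.26/0.113)·ln[(3.26+0.113·4.73)/(3.26+0.113·1.73)] = 28.85·ln(3.794/3.455) = 2.703 mol/L.
C_S = (C_{A0}−C_A)−C_R = 0.3003 mol/L; S̃_{R/S} = 2.703/0.3003 = 9.00.

9.00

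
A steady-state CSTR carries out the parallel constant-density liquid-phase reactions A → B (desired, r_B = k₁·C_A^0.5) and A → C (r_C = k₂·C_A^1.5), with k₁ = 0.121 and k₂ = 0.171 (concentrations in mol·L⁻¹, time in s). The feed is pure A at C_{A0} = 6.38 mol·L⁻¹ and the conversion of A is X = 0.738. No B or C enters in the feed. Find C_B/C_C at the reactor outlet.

0.423

Exit C_A = C_{A0}(1−X) = 6.38×0.262 = 1.672 mol·L⁻¹.
A CSTR operates uniformly at the exit composition, giving r_B = 0.1564 and r_C = 0.3696 (each k·C_A^n at C_A = 1.672).
Overall selectivity = C_B/C_C = r_Bτ/(r_Cτ) = r_B/r_C = 0.423.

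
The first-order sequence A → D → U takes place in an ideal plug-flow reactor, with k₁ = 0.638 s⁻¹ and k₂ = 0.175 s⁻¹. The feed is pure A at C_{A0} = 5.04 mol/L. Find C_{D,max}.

Evaluating C_D at τ_opt = ln(k₂/k₁)/(k₂−k₁) gives C_{D,max}/C_{A0} = (k₁/k₂)^[k₂/(k₂−k₁)].
= (0.638/0.175)^(0.175/(0.175−0.638)) = (3.646)^(-0.3780) = 0.6133.
C_{D,max} = 0.6133×5.04 = 3.09 mol/L.

3.09 mol/L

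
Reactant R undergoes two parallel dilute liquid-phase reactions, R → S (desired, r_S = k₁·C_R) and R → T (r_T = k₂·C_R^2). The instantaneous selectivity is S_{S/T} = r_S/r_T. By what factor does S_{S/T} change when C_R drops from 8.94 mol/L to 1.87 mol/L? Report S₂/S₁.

4.78

S_{S/T} = (k₁/k₂)·C_R⁻¹, so S₂/S₁ = (C_{R,2}/C_{R,1})⁻¹.
= 8.94/1.87 = 4.78.
Selectivity toward S rises as C_R falls — low-concentration operation is favoured.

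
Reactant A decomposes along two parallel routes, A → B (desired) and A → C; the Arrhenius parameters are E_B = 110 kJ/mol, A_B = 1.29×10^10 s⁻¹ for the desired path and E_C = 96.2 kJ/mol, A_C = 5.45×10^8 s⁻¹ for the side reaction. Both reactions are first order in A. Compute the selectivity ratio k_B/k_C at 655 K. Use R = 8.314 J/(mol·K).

With equal orders, S_{B/C} = k_B/k_C = (A_B/A_C)·exp[(E_C−E_B)/(RT)].
(E_C−E_B)/(RT) = (96.2−110)×10³/(8.314×655) = -13800/5446 = -2.534.
k_B/k_C = (1.29×10^10/5.45×10^8)·exp(-2.534) = 23.67 × 0.07933 = 1.88.

1.88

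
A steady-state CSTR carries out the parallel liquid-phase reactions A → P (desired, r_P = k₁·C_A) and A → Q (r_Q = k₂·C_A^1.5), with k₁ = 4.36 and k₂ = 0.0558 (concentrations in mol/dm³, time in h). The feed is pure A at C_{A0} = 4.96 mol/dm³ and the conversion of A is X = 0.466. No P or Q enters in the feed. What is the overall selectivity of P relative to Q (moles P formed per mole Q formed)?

Exit C_A = C_{A0}(1−X) = 4.96×0.534 = 2.649 mol/dm³.
In a CSTR the entire volume is at exit conditions, so r_P = 4.36×2.649 = 11.55 and r_Q = 0.0558×2.649^1.5 = 0.2405.
Overall selectivity = C_P/C_Q = r_Pτ/(r_Qτ) = r_P/r_Q = 48.0.

48.0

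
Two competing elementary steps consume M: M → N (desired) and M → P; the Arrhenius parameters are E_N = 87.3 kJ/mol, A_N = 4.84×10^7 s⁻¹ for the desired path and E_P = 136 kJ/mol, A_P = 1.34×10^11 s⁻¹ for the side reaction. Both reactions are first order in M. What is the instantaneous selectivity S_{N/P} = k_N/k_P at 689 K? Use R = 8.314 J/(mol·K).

Since both paths have the same order in M, the concentration cancels and S_{N/P} = k_N/k_P = (A_N/A_P)·exp[(E_P−E_N)/(RT)].
(E_P−E_N)/(RT) = (136−87.3)×10³/(8.314×689) = 48700/5728 = 8.502.
k_N/k_P = (4.84×10^7/1.34×10^11)·exp(8.502) = 3.612×10^-4 × 4923 = 1.78.
Since E_N < E_P, lowering the temperature improves selectivity toward N.

1.78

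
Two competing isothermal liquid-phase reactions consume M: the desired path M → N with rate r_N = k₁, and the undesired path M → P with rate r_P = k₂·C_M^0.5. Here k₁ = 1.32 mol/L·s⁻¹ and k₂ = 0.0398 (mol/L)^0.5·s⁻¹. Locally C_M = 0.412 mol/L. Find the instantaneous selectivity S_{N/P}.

51.7

S_{N/P} = r_N/r_P = (k₁)/(k₂·C_M^0.5) = (k₁/k₂)·C_M^-0.5.
= (1.32) / (0.0398×0.4120^0.5) = 1.320/0.02555 = 51.7.
The undesired path is higher order in M, so low C_M (CSTR or dilute feed) favours N.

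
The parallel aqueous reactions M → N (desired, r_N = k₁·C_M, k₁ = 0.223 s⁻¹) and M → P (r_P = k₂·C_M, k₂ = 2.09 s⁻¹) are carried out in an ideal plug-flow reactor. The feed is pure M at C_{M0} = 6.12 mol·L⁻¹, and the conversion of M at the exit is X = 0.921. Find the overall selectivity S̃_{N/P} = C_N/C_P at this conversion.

0.107

C_M = C_{M0}(1−X) = 0.4835 mol·L⁻¹.
Both paths are first order in M, so the instantaneous fraction to N is constant: dC_N/d(−C_M) = k₁/(k₁+k₂) = 0.09641.
C_N = 0.09641·(C_{M0}−C_M) = 0.09641×5.637 = 0.543 mol·L⁻¹.
C_P = (C_{M0}−C_M)−C_N = 5.093 mol·L⁻¹; S̃_{N/P} = 0.5434/5.093 = 0.107.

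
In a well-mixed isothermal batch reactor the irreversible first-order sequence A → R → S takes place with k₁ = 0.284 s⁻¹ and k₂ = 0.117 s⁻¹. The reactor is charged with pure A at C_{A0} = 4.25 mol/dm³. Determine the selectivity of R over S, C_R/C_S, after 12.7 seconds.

0.534

Solving the coupled first-order balances gives C_R(t) = [k₁/(k₂−k₁)]·C_{A0}·(e^(−k₁t) − e^(−k₂t)).
e^(−k₁t) = e^(−0.284×12.7) = e^(−3.607) = 0.02714; e^(−k₂t) = e^(−1.486) = 0.2263.
C_R = 0.284×4.25/(0.117−0.284) × (0.02714−0.2263) = (-7.228)×(-0.1992) = 1.439 mol/dm³.
C_A = C_{A0}e^(−k₁t) = 0.1153 mol/dm³, so C_S = C_{A0}−C_A−C_R = 2.695 mol/dm³; C_R/C_S = 0.534.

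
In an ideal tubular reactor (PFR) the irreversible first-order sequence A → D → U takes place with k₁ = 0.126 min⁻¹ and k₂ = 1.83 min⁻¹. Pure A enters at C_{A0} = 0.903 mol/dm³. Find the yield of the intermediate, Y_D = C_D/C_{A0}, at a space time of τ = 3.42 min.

0.0479

For first-order series with pure A initially, C_D(τ) = k₁C_{A0}/(k₂−k₁)·(e^(−k₁τ) − e^(−k₂τ)).
e^(−k₁τ) = e^(−0.126×3.42) = e^(−0.4309) = 0.6499; e^(−k₂τ) = e^(−6.259) = 0.001914.
C_D = 0.126×0.903/(1.83−0.126) × (0.6499−0.001914) = 0.06677×0.6480 = 0.04327 mol/dm³.
Y_D = C_D/C_{A0} = 0.04327/0.903 = 0.0479.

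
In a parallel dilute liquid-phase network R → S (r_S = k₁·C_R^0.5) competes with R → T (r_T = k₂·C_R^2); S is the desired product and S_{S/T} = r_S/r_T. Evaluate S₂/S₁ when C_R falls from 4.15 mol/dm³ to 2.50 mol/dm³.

S_{S/T} = (k₁/k₂)·C_R^-1.5, so S₂/S₁ = (C_{R,2}/C_{R,1})^-1.5.
= (2.50/4.15)^(-1.5) = (0.6024)^(-1.5) = 2.14.
Selectivity toward S rises as C_R falls — low-concentration operation is favoured.

2.14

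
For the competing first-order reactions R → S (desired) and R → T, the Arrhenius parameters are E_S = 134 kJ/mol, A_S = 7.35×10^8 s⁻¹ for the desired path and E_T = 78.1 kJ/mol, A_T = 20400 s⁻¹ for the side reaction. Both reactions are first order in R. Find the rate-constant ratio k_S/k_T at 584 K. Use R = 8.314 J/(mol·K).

0.360

Since both paths have the same order in R, the concentration cancels and S_{S/T} = k_S/k_T = (A_S/A_T)·exp[(E_T−E_S)/(RT)].
(E_T−E_S)/(RT) = (78.1−134)×10³/(8.314×584) = -55900/4855 = -11.51.
k_S/k_T = (7.35×10^8/20400)·exp(-11.51) = 36029 × 9.999×10^-6 = 0.360.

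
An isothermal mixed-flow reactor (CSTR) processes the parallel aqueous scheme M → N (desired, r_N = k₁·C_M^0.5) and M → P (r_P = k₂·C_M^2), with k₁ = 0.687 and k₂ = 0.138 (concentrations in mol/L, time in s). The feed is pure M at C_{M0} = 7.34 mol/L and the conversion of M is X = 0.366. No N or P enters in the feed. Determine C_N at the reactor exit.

0.891 mol/L

Exit C_M = C_{M0}(1−X) = 7.34×0.634 = 4.654 mol/L.
A CSTR operates uniformly at the exit composition, giving r_N = 1.482 and r_P = 2.988 (each k·C_M^n at C_M = 4.654).
Fraction of consumed M going to N: r_N/(r_N+r_P) = 0.3315.
C_N = 0.3315·C_{M0}·X = 0.3315×7.34×0.366 = 0.891 mol/L.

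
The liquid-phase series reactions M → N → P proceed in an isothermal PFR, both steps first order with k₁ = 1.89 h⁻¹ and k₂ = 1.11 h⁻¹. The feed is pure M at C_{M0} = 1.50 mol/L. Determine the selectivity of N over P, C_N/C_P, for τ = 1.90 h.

Solving the coupled first-order balances gives C_N(τ) = [k₁/(k₂−k₁)]·C_{M0}·(e^(−k₁τ) − e^(−k₂τ)).
e^(−k₁τ) = e^(−1.89×1.90) = e^(−3.591) = 0.02757; e^(−k₂τ) = e^(−2.109) = 0.1214.
C_N = 1.89×1.50/(1.11−1.89) × (0.02757−0.1214) = (-3.635)×(-0.09379) = 0.3409 mol/L.
C_M = C_{M0}e^(−k₁τ) = 0.04136 mol/L, so C_P = C_{M0}−C_M−C_N = 1.118 mol/L; C_N/C_P = 0.305.

0.305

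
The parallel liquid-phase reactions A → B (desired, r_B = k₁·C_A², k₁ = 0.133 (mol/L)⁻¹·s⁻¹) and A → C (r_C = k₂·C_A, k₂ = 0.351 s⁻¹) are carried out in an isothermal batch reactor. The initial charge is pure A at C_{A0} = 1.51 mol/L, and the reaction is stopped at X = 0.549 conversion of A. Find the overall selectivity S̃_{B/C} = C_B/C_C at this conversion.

0.409

C_A = C_{A0}(1−X) = 0.6810 mol/L.
Along a PFR/batch, dC_C/dC_A = −r_C/(r_B+r_C) = −k₂/(k₂+k₁·C_A).
Integrating from C_{A0} to C_A: C_C = (0.351/0.133)·ln[(0.351+0.133·1.51)/(0.351+0.133·0.681)] = 2.639·ln(0.5518/0.4416) = 0.5882 mol/L.
Then C_B = (C_{A0}−C_A) − C_C = 0.8290 − 0.5882 = 0.2408 mol/L.
S̃_{B/C} = C_B/C_C = 0.2408/0.5882 = 0.409.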